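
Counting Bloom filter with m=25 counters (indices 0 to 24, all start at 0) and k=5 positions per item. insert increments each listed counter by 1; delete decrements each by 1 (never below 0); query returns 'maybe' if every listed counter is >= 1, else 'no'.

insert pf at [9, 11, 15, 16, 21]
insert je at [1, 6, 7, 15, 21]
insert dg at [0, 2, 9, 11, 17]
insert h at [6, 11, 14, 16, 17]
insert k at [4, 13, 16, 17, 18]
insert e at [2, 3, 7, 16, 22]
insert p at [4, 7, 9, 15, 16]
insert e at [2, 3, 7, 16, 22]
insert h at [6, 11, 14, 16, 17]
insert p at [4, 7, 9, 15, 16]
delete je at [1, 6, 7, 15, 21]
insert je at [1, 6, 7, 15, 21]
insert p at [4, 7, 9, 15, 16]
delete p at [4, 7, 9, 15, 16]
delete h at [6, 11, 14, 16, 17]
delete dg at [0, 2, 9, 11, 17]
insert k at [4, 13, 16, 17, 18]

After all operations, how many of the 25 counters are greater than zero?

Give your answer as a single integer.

Answer: 16

Derivation:
Step 1: insert pf at [9, 11, 15, 16, 21] -> counters=[0,0,0,0,0,0,0,0,0,1,0,1,0,0,0,1,1,0,0,0,0,1,0,0,0]
Step 2: insert je at [1, 6, 7, 15, 21] -> counters=[0,1,0,0,0,0,1,1,0,1,0,1,0,0,0,2,1,0,0,0,0,2,0,0,0]
Step 3: insert dg at [0, 2, 9, 11, 17] -> counters=[1,1,1,0,0,0,1,1,0,2,0,2,0,0,0,2,1,1,0,0,0,2,0,0,0]
Step 4: insert h at [6, 11, 14, 16, 17] -> counters=[1,1,1,0,0,0,2,1,0,2,0,3,0,0,1,2,2,2,0,0,0,2,0,0,0]
Step 5: insert k at [4, 13, 16, 17, 18] -> counters=[1,1,1,0,1,0,2,1,0,2,0,3,0,1,1,2,3,3,1,0,0,2,0,0,0]
Step 6: insert e at [2, 3, 7, 16, 22] -> counters=[1,1,2,1,1,0,2,2,0,2,0,3,0,1,1,2,4,3,1,0,0,2,1,0,0]
Step 7: insert p at [4, 7, 9, 15, 16] -> counters=[1,1,2,1,2,0,2,3,0,3,0,3,0,1,1,3,5,3,1,0,0,2,1,0,0]
Step 8: insert e at [2, 3, 7, 16, 22] -> counters=[1,1,3,2,2,0,2,4,0,3,0,3,0,1,1,3,6,3,1,0,0,2,2,0,0]
Step 9: insert h at [6, 11, 14, 16, 17] -> counters=[1,1,3,2,2,0,3,4,0,3,0,4,0,1,2,3,7,4,1,0,0,2,2,0,0]
Step 10: insert p at [4, 7, 9, 15, 16] -> counters=[1,1,3,2,3,0,3,5,0,4,0,4,0,1,2,4,8,4,1,0,0,2,2,0,0]
Step 11: delete je at [1, 6, 7, 15, 21] -> counters=[1,0,3,2,3,0,2,4,0,4,0,4,0,1,2,3,8,4,1,0,0,1,2,0,0]
Step 12: insert je at [1, 6, 7, 15, 21] -> counters=[1,1,3,2,3,0,3,5,0,4,0,4,0,1,2,4,8,4,1,0,0,2,2,0,0]
Step 13: insert p at [4, 7, 9, 15, 16] -> counters=[1,1,3,2,4,0,3,6,0,5,0,4,0,1,2,5,9,4,1,0,0,2,2,0,0]
Step 14: delete p at [4, 7, 9, 15, 16] -> counters=[1,1,3,2,3,0,3,5,0,4,0,4,0,1,2,4,8,4,1,0,0,2,2,0,0]
Step 15: delete h at [6, 11, 14, 16, 17] -> counters=[1,1,3,2,3,0,2,5,0,4,0,3,0,1,1,4,7,3,1,0,0,2,2,0,0]
Step 16: delete dg at [0, 2, 9, 11, 17] -> counters=[0,1,2,2,3,0,2,5,0,3,0,2,0,1,1,4,7,2,1,0,0,2,2,0,0]
Step 17: insert k at [4, 13, 16, 17, 18] -> counters=[0,1,2,2,4,0,2,5,0,3,0,2,0,2,1,4,8,3,2,0,0,2,2,0,0]
Final counters=[0,1,2,2,4,0,2,5,0,3,0,2,0,2,1,4,8,3,2,0,0,2,2,0,0] -> 16 nonzero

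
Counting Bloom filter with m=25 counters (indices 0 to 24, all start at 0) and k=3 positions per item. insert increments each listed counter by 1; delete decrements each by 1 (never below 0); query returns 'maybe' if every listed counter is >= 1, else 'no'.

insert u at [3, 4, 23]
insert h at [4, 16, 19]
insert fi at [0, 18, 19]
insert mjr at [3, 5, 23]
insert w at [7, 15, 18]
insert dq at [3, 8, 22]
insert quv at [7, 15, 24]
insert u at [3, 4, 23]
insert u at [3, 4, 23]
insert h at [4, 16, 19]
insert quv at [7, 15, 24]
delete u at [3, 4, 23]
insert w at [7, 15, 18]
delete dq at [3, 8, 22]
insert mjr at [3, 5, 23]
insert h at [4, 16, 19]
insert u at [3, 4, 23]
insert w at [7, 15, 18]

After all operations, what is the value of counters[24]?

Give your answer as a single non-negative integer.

Step 1: insert u at [3, 4, 23] -> counters=[0,0,0,1,1,0,0,0,0,0,0,0,0,0,0,0,0,0,0,0,0,0,0,1,0]
Step 2: insert h at [4, 16, 19] -> counters=[0,0,0,1,2,0,0,0,0,0,0,0,0,0,0,0,1,0,0,1,0,0,0,1,0]
Step 3: insert fi at [0, 18, 19] -> counters=[1,0,0,1,2,0,0,0,0,0,0,0,0,0,0,0,1,0,1,2,0,0,0,1,0]
Step 4: insert mjr at [3, 5, 23] -> counters=[1,0,0,2,2,1,0,0,0,0,0,0,0,0,0,0,1,0,1,2,0,0,0,2,0]
Step 5: insert w at [7, 15, 18] -> counters=[1,0,0,2,2,1,0,1,0,0,0,0,0,0,0,1,1,0,2,2,0,0,0,2,0]
Step 6: insert dq at [3, 8, 22] -> counters=[1,0,0,3,2,1,0,1,1,0,0,0,0,0,0,1,1,0,2,2,0,0,1,2,0]
Step 7: insert quv at [7, 15, 24] -> counters=[1,0,0,3,2,1,0,2,1,0,0,0,0,0,0,2,1,0,2,2,0,0,1,2,1]
Step 8: insert u at [3, 4, 23] -> counters=[1,0,0,4,3,1,0,2,1,0,0,0,0,0,0,2,1,0,2,2,0,0,1,3,1]
Step 9: insert u at [3, 4, 23] -> counters=[1,0,0,5,4,1,0,2,1,0,0,0,0,0,0,2,1,0,2,2,0,0,1,4,1]
Step 10: insert h at [4, 16, 19] -> counters=[1,0,0,5,5,1,0,2,1,0,0,0,0,0,0,2,2,0,2,3,0,0,1,4,1]
Step 11: insert quv at [7, 15, 24] -> counters=[1,0,0,5,5,1,0,3,1,0,0,0,0,0,0,3,2,0,2,3,0,0,1,4,2]
Step 12: delete u at [3, 4, 23] -> counters=[1,0,0,4,4,1,0,3,1,0,0,0,0,0,0,3,2,0,2,3,0,0,1,3,2]
Step 13: insert w at [7, 15, 18] -> counters=[1,0,0,4,4,1,0,4,1,0,0,0,0,0,0,4,2,0,3,3,0,0,1,3,2]
Step 14: delete dq at [3, 8, 22] -> counters=[1,0,0,3,4,1,0,4,0,0,0,0,0,0,0,4,2,0,3,3,0,0,0,3,2]
Step 15: insert mjr at [3, 5, 23] -> counters=[1,0,0,4,4,2,0,4,0,0,0,0,0,0,0,4,2,0,3,3,0,0,0,4,2]
Step 16: insert h at [4, 16, 19] -> counters=[1,0,0,4,5,2,0,4,0,0,0,0,0,0,0,4,3,0,3,4,0,0,0,4,2]
Step 17: insert u at [3, 4, 23] -> counters=[1,0,0,5,6,2,0,4,0,0,0,0,0,0,0,4,3,0,3,4,0,0,0,5,2]
Step 18: insert w at [7, 15, 18] -> counters=[1,0,0,5,6,2,0,5,0,0,0,0,0,0,0,5,3,0,4,4,0,0,0,5,2]
Final counters=[1,0,0,5,6,2,0,5,0,0,0,0,0,0,0,5,3,0,4,4,0,0,0,5,2] -> counters[24]=2

Answer: 2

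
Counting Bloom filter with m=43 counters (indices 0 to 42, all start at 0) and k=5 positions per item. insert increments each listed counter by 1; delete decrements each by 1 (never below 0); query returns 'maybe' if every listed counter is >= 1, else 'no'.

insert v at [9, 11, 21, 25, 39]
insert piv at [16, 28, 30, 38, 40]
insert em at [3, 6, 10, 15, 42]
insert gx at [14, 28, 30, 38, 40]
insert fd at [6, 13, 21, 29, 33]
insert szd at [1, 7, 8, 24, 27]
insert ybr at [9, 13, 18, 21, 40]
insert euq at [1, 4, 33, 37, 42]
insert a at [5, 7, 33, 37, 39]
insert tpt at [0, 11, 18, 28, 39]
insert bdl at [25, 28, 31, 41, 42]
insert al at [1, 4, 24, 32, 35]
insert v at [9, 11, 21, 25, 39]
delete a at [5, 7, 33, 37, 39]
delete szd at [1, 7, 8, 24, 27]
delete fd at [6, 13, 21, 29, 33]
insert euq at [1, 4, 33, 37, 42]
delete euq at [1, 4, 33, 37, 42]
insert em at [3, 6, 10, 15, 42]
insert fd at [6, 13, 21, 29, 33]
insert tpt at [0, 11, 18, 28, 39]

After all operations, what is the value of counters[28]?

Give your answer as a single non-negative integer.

Answer: 5

Derivation:
Step 1: insert v at [9, 11, 21, 25, 39] -> counters=[0,0,0,0,0,0,0,0,0,1,0,1,0,0,0,0,0,0,0,0,0,1,0,0,0,1,0,0,0,0,0,0,0,0,0,0,0,0,0,1,0,0,0]
Step 2: insert piv at [16, 28, 30, 38, 40] -> counters=[0,0,0,0,0,0,0,0,0,1,0,1,0,0,0,0,1,0,0,0,0,1,0,0,0,1,0,0,1,0,1,0,0,0,0,0,0,0,1,1,1,0,0]
Step 3: insert em at [3, 6, 10, 15, 42] -> counters=[0,0,0,1,0,0,1,0,0,1,1,1,0,0,0,1,1,0,0,0,0,1,0,0,0,1,0,0,1,0,1,0,0,0,0,0,0,0,1,1,1,0,1]
Step 4: insert gx at [14, 28, 30, 38, 40] -> counters=[0,0,0,1,0,0,1,0,0,1,1,1,0,0,1,1,1,0,0,0,0,1,0,0,0,1,0,0,2,0,2,0,0,0,0,0,0,0,2,1,2,0,1]
Step 5: insert fd at [6, 13, 21, 29, 33] -> counters=[0,0,0,1,0,0,2,0,0,1,1,1,0,1,1,1,1,0,0,0,0,2,0,0,0,1,0,0,2,1,2,0,0,1,0,0,0,0,2,1,2,0,1]
Step 6: insert szd at [1, 7, 8, 24, 27] -> counters=[0,1,0,1,0,0,2,1,1,1,1,1,0,1,1,1,1,0,0,0,0,2,0,0,1,1,0,1,2,1,2,0,0,1,0,0,0,0,2,1,2,0,1]
Step 7: insert ybr at [9, 13, 18, 21, 40] -> counters=[0,1,0,1,0,0,2,1,1,2,1,1,0,2,1,1,1,0,1,0,0,3,0,0,1,1,0,1,2,1,2,0,0,1,0,0,0,0,2,1,3,0,1]
Step 8: insert euq at [1, 4, 33, 37, 42] -> counters=[0,2,0,1,1,0,2,1,1,2,1,1,0,2,1,1,1,0,1,0,0,3,0,0,1,1,0,1,2,1,2,0,0,2,0,0,0,1,2,1,3,0,2]
Step 9: insert a at [5, 7, 33, 37, 39] -> counters=[0,2,0,1,1,1,2,2,1,2,1,1,0,2,1,1,1,0,1,0,0,3,0,0,1,1,0,1,2,1,2,0,0,3,0,0,0,2,2,2,3,0,2]
Step 10: insert tpt at [0, 11, 18, 28, 39] -> counters=[1,2,0,1,1,1,2,2,1,2,1,2,0,2,1,1,1,0,2,0,0,3,0,0,1,1,0,1,3,1,2,0,0,3,0,0,0,2,2,3,3,0,2]
Step 11: insert bdl at [25, 28, 31, 41, 42] -> counters=[1,2,0,1,1,1,2,2,1,2,1,2,0,2,1,1,1,0,2,0,0,3,0,0,1,2,0,1,4,1,2,1,0,3,0,0,0,2,2,3,3,1,3]
Step 12: insert al at [1, 4, 24, 32, 35] -> counters=[1,3,0,1,2,1,2,2,1,2,1,2,0,2,1,1,1,0,2,0,0,3,0,0,2,2,0,1,4,1,2,1,1,3,0,1,0,2,2,3,3,1,3]
Step 13: insert v at [9, 11, 21, 25, 39] -> counters=[1,3,0,1,2,1,2,2,1,3,1,3,0,2,1,1,1,0,2,0,0,4,0,0,2,3,0,1,4,1,2,1,1,3,0,1,0,2,2,4,3,1,3]
Step 14: delete a at [5, 7, 33, 37, 39] -> counters=[1,3,0,1,2,0,2,1,1,3,1,3,0,2,1,1,1,0,2,0,0,4,0,0,2,3,0,1,4,1,2,1,1,2,0,1,0,1,2,3,3,1,3]
Step 15: delete szd at [1, 7, 8, 24, 27] -> counters=[1,2,0,1,2,0,2,0,0,3,1,3,0,2,1,1,1,0,2,0,0,4,0,0,1,3,0,0,4,1,2,1,1,2,0,1,0,1,2,3,3,1,3]
Step 16: delete fd at [6, 13, 21, 29, 33] -> counters=[1,2,0,1,2,0,1,0,0,3,1,3,0,1,1,1,1,0,2,0,0,3,0,0,1,3,0,0,4,0,2,1,1,1,0,1,0,1,2,3,3,1,3]
Step 17: insert euq at [1, 4, 33, 37, 42] -> counters=[1,3,0,1,3,0,1,0,0,3,1,3,0,1,1,1,1,0,2,0,0,3,0,0,1,3,0,0,4,0,2,1,1,2,0,1,0,2,2,3,3,1,4]
Step 18: delete euq at [1, 4, 33, 37, 42] -> counters=[1,2,0,1,2,0,1,0,0,3,1,3,0,1,1,1,1,0,2,0,0,3,0,0,1,3,0,0,4,0,2,1,1,1,0,1,0,1,2,3,3,1,3]
Step 19: insert em at [3, 6, 10, 15, 42] -> counters=[1,2,0,2,2,0,2,0,0,3,2,3,0,1,1,2,1,0,2,0,0,3,0,0,1,3,0,0,4,0,2,1,1,1,0,1,0,1,2,3,3,1,4]
Step 20: insert fd at [6, 13, 21, 29, 33] -> counters=[1,2,0,2,2,0,3,0,0,3,2,3,0,2,1,2,1,0,2,0,0,4,0,0,1,3,0,0,4,1,2,1,1,2,0,1,0,1,2,3,3,1,4]
Step 21: insert tpt at [0, 11, 18, 28, 39] -> counters=[2,2,0,2,2,0,3,0,0,3,2,4,0,2,1,2,1,0,3,0,0,4,0,0,1,3,0,0,5,1,2,1,1,2,0,1,0,1,2,4,3,1,4]
Final counters=[2,2,0,2,2,0,3,0,0,3,2,4,0,2,1,2,1,0,3,0,0,4,0,0,1,3,0,0,5,1,2,1,1,2,0,1,0,1,2,4,3,1,4] -> counters[28]=5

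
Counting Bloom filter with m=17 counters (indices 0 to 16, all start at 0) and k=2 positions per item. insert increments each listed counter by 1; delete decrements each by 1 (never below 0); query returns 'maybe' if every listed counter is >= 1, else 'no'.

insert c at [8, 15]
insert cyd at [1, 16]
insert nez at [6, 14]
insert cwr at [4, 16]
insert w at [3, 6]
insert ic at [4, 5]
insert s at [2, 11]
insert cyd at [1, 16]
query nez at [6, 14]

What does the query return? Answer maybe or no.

Answer: maybe

Derivation:
Step 1: insert c at [8, 15] -> counters=[0,0,0,0,0,0,0,0,1,0,0,0,0,0,0,1,0]
Step 2: insert cyd at [1, 16] -> counters=[0,1,0,0,0,0,0,0,1,0,0,0,0,0,0,1,1]
Step 3: insert nez at [6, 14] -> counters=[0,1,0,0,0,0,1,0,1,0,0,0,0,0,1,1,1]
Step 4: insert cwr at [4, 16] -> counters=[0,1,0,0,1,0,1,0,1,0,0,0,0,0,1,1,2]
Step 5: insert w at [3, 6] -> counters=[0,1,0,1,1,0,2,0,1,0,0,0,0,0,1,1,2]
Step 6: insert ic at [4, 5] -> counters=[0,1,0,1,2,1,2,0,1,0,0,0,0,0,1,1,2]
Step 7: insert s at [2, 11] -> counters=[0,1,1,1,2,1,2,0,1,0,0,1,0,0,1,1,2]
Step 8: insert cyd at [1, 16] -> counters=[0,2,1,1,2,1,2,0,1,0,0,1,0,0,1,1,3]
Query nez: check counters[6]=2 counters[14]=1 -> maybe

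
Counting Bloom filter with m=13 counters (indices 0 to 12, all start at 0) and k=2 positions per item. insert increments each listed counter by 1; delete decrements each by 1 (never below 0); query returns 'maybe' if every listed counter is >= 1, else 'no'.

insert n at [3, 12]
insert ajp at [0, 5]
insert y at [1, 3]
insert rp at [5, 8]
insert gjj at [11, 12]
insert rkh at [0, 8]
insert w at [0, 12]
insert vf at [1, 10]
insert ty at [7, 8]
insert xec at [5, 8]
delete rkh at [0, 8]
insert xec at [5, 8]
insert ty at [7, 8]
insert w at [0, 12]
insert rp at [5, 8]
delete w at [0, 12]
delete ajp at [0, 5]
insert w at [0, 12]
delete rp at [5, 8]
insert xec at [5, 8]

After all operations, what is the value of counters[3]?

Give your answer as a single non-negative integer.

Answer: 2

Derivation:
Step 1: insert n at [3, 12] -> counters=[0,0,0,1,0,0,0,0,0,0,0,0,1]
Step 2: insert ajp at [0, 5] -> counters=[1,0,0,1,0,1,0,0,0,0,0,0,1]
Step 3: insert y at [1, 3] -> counters=[1,1,0,2,0,1,0,0,0,0,0,0,1]
Step 4: insert rp at [5, 8] -> counters=[1,1,0,2,0,2,0,0,1,0,0,0,1]
Step 5: insert gjj at [11, 12] -> counters=[1,1,0,2,0,2,0,0,1,0,0,1,2]
Step 6: insert rkh at [0, 8] -> counters=[2,1,0,2,0,2,0,0,2,0,0,1,2]
Step 7: insert w at [0, 12] -> counters=[3,1,0,2,0,2,0,0,2,0,0,1,3]
Step 8: insert vf at [1, 10] -> counters=[3,2,0,2,0,2,0,0,2,0,1,1,3]
Step 9: insert ty at [7, 8] -> counters=[3,2,0,2,0,2,0,1,3,0,1,1,3]
Step 10: insert xec at [5, 8] -> counters=[3,2,0,2,0,3,0,1,4,0,1,1,3]
Step 11: delete rkh at [0, 8] -> counters=[2,2,0,2,0,3,0,1,3,0,1,1,3]
Step 12: insert xec at [5, 8] -> counters=[2,2,0,2,0,4,0,1,4,0,1,1,3]
Step 13: insert ty at [7, 8] -> counters=[2,2,0,2,0,4,0,2,5,0,1,1,3]
Step 14: insert w at [0, 12] -> counters=[3,2,0,2,0,4,0,2,5,0,1,1,4]
Step 15: insert rp at [5, 8] -> counters=[3,2,0,2,0,5,0,2,6,0,1,1,4]
Step 16: delete w at [0, 12] -> counters=[2,2,0,2,0,5,0,2,6,0,1,1,3]
Step 17: delete ajp at [0, 5] -> counters=[1,2,0,2,0,4,0,2,6,0,1,1,3]
Step 18: insert w at [0, 12] -> counters=[2,2,0,2,0,4,0,2,6,0,1,1,4]
Step 19: delete rp at [5, 8] -> counters=[2,2,0,2,0,3,0,2,5,0,1,1,4]
Step 20: insert xec at [5, 8] -> counters=[2,2,0,2,0,4,0,2,6,0,1,1,4]
Final counters=[2,2,0,2,0,4,0,2,6,0,1,1,4] -> counters[3]=2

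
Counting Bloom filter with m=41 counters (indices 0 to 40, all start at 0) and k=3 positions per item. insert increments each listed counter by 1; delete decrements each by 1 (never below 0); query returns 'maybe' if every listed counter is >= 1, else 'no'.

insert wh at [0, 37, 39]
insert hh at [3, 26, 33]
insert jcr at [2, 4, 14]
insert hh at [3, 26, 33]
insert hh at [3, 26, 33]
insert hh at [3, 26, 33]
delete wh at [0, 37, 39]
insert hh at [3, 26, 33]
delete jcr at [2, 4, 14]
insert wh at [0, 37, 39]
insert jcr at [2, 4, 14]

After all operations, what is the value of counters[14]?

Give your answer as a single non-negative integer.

Step 1: insert wh at [0, 37, 39] -> counters=[1,0,0,0,0,0,0,0,0,0,0,0,0,0,0,0,0,0,0,0,0,0,0,0,0,0,0,0,0,0,0,0,0,0,0,0,0,1,0,1,0]
Step 2: insert hh at [3, 26, 33] -> counters=[1,0,0,1,0,0,0,0,0,0,0,0,0,0,0,0,0,0,0,0,0,0,0,0,0,0,1,0,0,0,0,0,0,1,0,0,0,1,0,1,0]
Step 3: insert jcr at [2, 4, 14] -> counters=[1,0,1,1,1,0,0,0,0,0,0,0,0,0,1,0,0,0,0,0,0,0,0,0,0,0,1,0,0,0,0,0,0,1,0,0,0,1,0,1,0]
Step 4: insert hh at [3, 26, 33] -> counters=[1,0,1,2,1,0,0,0,0,0,0,0,0,0,1,0,0,0,0,0,0,0,0,0,0,0,2,0,0,0,0,0,0,2,0,0,0,1,0,1,0]
Step 5: insert hh at [3, 26, 33] -> counters=[1,0,1,3,1,0,0,0,0,0,0,0,0,0,1,0,0,0,0,0,0,0,0,0,0,0,3,0,0,0,0,0,0,3,0,0,0,1,0,1,0]
Step 6: insert hh at [3, 26, 33] -> counters=[1,0,1,4,1,0,0,0,0,0,0,0,0,0,1,0,0,0,0,0,0,0,0,0,0,0,4,0,0,0,0,0,0,4,0,0,0,1,0,1,0]
Step 7: delete wh at [0, 37, 39] -> counters=[0,0,1,4,1,0,0,0,0,0,0,0,0,0,1,0,0,0,0,0,0,0,0,0,0,0,4,0,0,0,0,0,0,4,0,0,0,0,0,0,0]
Step 8: insert hh at [3, 26, 33] -> counters=[0,0,1,5,1,0,0,0,0,0,0,0,0,0,1,0,0,0,0,0,0,0,0,0,0,0,5,0,0,0,0,0,0,5,0,0,0,0,0,0,0]
Step 9: delete jcr at [2, 4, 14] -> counters=[0,0,0,5,0,0,0,0,0,0,0,0,0,0,0,0,0,0,0,0,0,0,0,0,0,0,5,0,0,0,0,0,0,5,0,0,0,0,0,0,0]
Step 10: insert wh at [0, 37, 39] -> counters=[1,0,0,5,0,0,0,0,0,0,0,0,0,0,0,0,0,0,0,0,0,0,0,0,0,0,5,0,0,0,0,0,0,5,0,0,0,1,0,1,0]
Step 11: insert jcr at [2, 4, 14] -> counters=[1,0,1,5,1,0,0,0,0,0,0,0,0,0,1,0,0,0,0,0,0,0,0,0,0,0,5,0,0,0,0,0,0,5,0,0,0,1,0,1,0]
Final counters=[1,0,1,5,1,0,0,0,0,0,0,0,0,0,1,0,0,0,0,0,0,0,0,0,0,0,5,0,0,0,0,0,0,5,0,0,0,1,0,1,0] -> counters[14]=1

Answer: 1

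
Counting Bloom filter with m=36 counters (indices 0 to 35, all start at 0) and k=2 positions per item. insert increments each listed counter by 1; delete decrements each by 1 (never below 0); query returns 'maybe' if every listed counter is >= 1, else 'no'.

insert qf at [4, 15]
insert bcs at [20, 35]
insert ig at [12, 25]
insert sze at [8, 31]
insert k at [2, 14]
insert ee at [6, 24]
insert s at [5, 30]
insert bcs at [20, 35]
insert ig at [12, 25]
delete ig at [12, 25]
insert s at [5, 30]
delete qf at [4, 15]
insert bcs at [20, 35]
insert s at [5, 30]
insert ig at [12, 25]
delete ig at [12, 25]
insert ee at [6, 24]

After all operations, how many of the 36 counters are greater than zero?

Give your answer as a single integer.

Answer: 12

Derivation:
Step 1: insert qf at [4, 15] -> counters=[0,0,0,0,1,0,0,0,0,0,0,0,0,0,0,1,0,0,0,0,0,0,0,0,0,0,0,0,0,0,0,0,0,0,0,0]
Step 2: insert bcs at [20, 35] -> counters=[0,0,0,0,1,0,0,0,0,0,0,0,0,0,0,1,0,0,0,0,1,0,0,0,0,0,0,0,0,0,0,0,0,0,0,1]
Step 3: insert ig at [12, 25] -> counters=[0,0,0,0,1,0,0,0,0,0,0,0,1,0,0,1,0,0,0,0,1,0,0,0,0,1,0,0,0,0,0,0,0,0,0,1]
Step 4: insert sze at [8, 31] -> counters=[0,0,0,0,1,0,0,0,1,0,0,0,1,0,0,1,0,0,0,0,1,0,0,0,0,1,0,0,0,0,0,1,0,0,0,1]
Step 5: insert k at [2, 14] -> counters=[0,0,1,0,1,0,0,0,1,0,0,0,1,0,1,1,0,0,0,0,1,0,0,0,0,1,0,0,0,0,0,1,0,0,0,1]
Step 6: insert ee at [6, 24] -> counters=[0,0,1,0,1,0,1,0,1,0,0,0,1,0,1,1,0,0,0,0,1,0,0,0,1,1,0,0,0,0,0,1,0,0,0,1]
Step 7: insert s at [5, 30] -> counters=[0,0,1,0,1,1,1,0,1,0,0,0,1,0,1,1,0,0,0,0,1,0,0,0,1,1,0,0,0,0,1,1,0,0,0,1]
Step 8: insert bcs at [20, 35] -> counters=[0,0,1,0,1,1,1,0,1,0,0,0,1,0,1,1,0,0,0,0,2,0,0,0,1,1,0,0,0,0,1,1,0,0,0,2]
Step 9: insert ig at [12, 25] -> counters=[0,0,1,0,1,1,1,0,1,0,0,0,2,0,1,1,0,0,0,0,2,0,0,0,1,2,0,0,0,0,1,1,0,0,0,2]
Step 10: delete ig at [12, 25] -> counters=[0,0,1,0,1,1,1,0,1,0,0,0,1,0,1,1,0,0,0,0,2,0,0,0,1,1,0,0,0,0,1,1,0,0,0,2]
Step 11: insert s at [5, 30] -> counters=[0,0,1,0,1,2,1,0,1,0,0,0,1,0,1,1,0,0,0,0,2,0,0,0,1,1,0,0,0,0,2,1,0,0,0,2]
Step 12: delete qf at [4, 15] -> counters=[0,0,1,0,0,2,1,0,1,0,0,0,1,0,1,0,0,0,0,0,2,0,0,0,1,1,0,0,0,0,2,1,0,0,0,2]
Step 13: insert bcs at [20, 35] -> counters=[0,0,1,0,0,2,1,0,1,0,0,0,1,0,1,0,0,0,0,0,3,0,0,0,1,1,0,0,0,0,2,1,0,0,0,3]
Step 14: insert s at [5, 30] -> counters=[0,0,1,0,0,3,1,0,1,0,0,0,1,0,1,0,0,0,0,0,3,0,0,0,1,1,0,0,0,0,3,1,0,0,0,3]
Step 15: insert ig at [12, 25] -> counters=[0,0,1,0,0,3,1,0,1,0,0,0,2,0,1,0,0,0,0,0,3,0,0,0,1,2,0,0,0,0,3,1,0,0,0,3]
Step 16: delete ig at [12, 25] -> counters=[0,0,1,0,0,3,1,0,1,0,0,0,1,0,1,0,0,0,0,0,3,0,0,0,1,1,0,0,0,0,3,1,0,0,0,3]
Step 17: insert ee at [6, 24] -> counters=[0,0,1,0,0,3,2,0,1,0,0,0,1,0,1,0,0,0,0,0,3,0,0,0,2,1,0,0,0,0,3,1,0,0,0,3]
Final counters=[0,0,1,0,0,3,2,0,1,0,0,0,1,0,1,0,0,0,0,0,3,0,0,0,2,1,0,0,0,0,3,1,0,0,0,3] -> 12 nonzero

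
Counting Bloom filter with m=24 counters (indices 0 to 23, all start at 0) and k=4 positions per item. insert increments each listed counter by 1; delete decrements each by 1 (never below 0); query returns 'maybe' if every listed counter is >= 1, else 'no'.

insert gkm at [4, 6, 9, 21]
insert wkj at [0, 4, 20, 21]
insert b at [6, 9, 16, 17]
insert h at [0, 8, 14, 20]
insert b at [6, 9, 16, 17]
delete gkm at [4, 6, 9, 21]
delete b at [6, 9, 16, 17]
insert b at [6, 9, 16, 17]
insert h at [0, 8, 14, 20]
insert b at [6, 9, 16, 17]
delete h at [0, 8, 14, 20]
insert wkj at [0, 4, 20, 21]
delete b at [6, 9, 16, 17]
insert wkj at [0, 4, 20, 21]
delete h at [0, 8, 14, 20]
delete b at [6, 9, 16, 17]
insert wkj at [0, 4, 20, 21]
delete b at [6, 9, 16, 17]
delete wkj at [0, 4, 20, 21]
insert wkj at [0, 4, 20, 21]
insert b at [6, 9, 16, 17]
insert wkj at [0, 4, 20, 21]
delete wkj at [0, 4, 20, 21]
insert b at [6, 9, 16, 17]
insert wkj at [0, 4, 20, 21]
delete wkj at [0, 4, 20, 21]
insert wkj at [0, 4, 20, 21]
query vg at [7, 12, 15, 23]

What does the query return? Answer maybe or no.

Step 1: insert gkm at [4, 6, 9, 21] -> counters=[0,0,0,0,1,0,1,0,0,1,0,0,0,0,0,0,0,0,0,0,0,1,0,0]
Step 2: insert wkj at [0, 4, 20, 21] -> counters=[1,0,0,0,2,0,1,0,0,1,0,0,0,0,0,0,0,0,0,0,1,2,0,0]
Step 3: insert b at [6, 9, 16, 17] -> counters=[1,0,0,0,2,0,2,0,0,2,0,0,0,0,0,0,1,1,0,0,1,2,0,0]
Step 4: insert h at [0, 8, 14, 20] -> counters=[2,0,0,0,2,0,2,0,1,2,0,0,0,0,1,0,1,1,0,0,2,2,0,0]
Step 5: insert b at [6, 9, 16, 17] -> counters=[2,0,0,0,2,0,3,0,1,3,0,0,0,0,1,0,2,2,0,0,2,2,0,0]
Step 6: delete gkm at [4, 6, 9, 21] -> counters=[2,0,0,0,1,0,2,0,1,2,0,0,0,0,1,0,2,2,0,0,2,1,0,0]
Step 7: delete b at [6, 9, 16, 17] -> counters=[2,0,0,0,1,0,1,0,1,1,0,0,0,0,1,0,1,1,0,0,2,1,0,0]
Step 8: insert b at [6, 9, 16, 17] -> counters=[2,0,0,0,1,0,2,0,1,2,0,0,0,0,1,0,2,2,0,0,2,1,0,0]
Step 9: insert h at [0, 8, 14, 20] -> counters=[3,0,0,0,1,0,2,0,2,2,0,0,0,0,2,0,2,2,0,0,3,1,0,0]
Step 10: insert b at [6, 9, 16, 17] -> counters=[3,0,0,0,1,0,3,0,2,3,0,0,0,0,2,0,3,3,0,0,3,1,0,0]
Step 11: delete h at [0, 8, 14, 20] -> counters=[2,0,0,0,1,0,3,0,1,3,0,0,0,0,1,0,3,3,0,0,2,1,0,0]
Step 12: insert wkj at [0, 4, 20, 21] -> counters=[3,0,0,0,2,0,3,0,1,3,0,0,0,0,1,0,3,3,0,0,3,2,0,0]
Step 13: delete b at [6, 9, 16, 17] -> counters=[3,0,0,0,2,0,2,0,1,2,0,0,0,0,1,0,2,2,0,0,3,2,0,0]
Step 14: insert wkj at [0, 4, 20, 21] -> counters=[4,0,0,0,3,0,2,0,1,2,0,0,0,0,1,0,2,2,0,0,4,3,0,0]
Step 15: delete h at [0, 8, 14, 20] -> counters=[3,0,0,0,3,0,2,0,0,2,0,0,0,0,0,0,2,2,0,0,3,3,0,0]
Step 16: delete b at [6, 9, 16, 17] -> counters=[3,0,0,0,3,0,1,0,0,1,0,0,0,0,0,0,1,1,0,0,3,3,0,0]
Step 17: insert wkj at [0, 4, 20, 21] -> counters=[4,0,0,0,4,0,1,0,0,1,0,0,0,0,0,0,1,1,0,0,4,4,0,0]
Step 18: delete b at [6, 9, 16, 17] -> counters=[4,0,0,0,4,0,0,0,0,0,0,0,0,0,0,0,0,0,0,0,4,4,0,0]
Step 19: delete wkj at [0, 4, 20, 21] -> counters=[3,0,0,0,3,0,0,0,0,0,0,0,0,0,0,0,0,0,0,0,3,3,0,0]
Step 20: insert wkj at [0, 4, 20, 21] -> counters=[4,0,0,0,4,0,0,0,0,0,0,0,0,0,0,0,0,0,0,0,4,4,0,0]
Step 21: insert b at [6, 9, 16, 17] -> counters=[4,0,0,0,4,0,1,0,0,1,0,0,0,0,0,0,1,1,0,0,4,4,0,0]
Step 22: insert wkj at [0, 4, 20, 21] -> counters=[5,0,0,0,5,0,1,0,0,1,0,0,0,0,0,0,1,1,0,0,5,5,0,0]
Step 23: delete wkj at [0, 4, 20, 21] -> counters=[4,0,0,0,4,0,1,0,0,1,0,0,0,0,0,0,1,1,0,0,4,4,0,0]
Step 24: insert b at [6, 9, 16, 17] -> counters=[4,0,0,0,4,0,2,0,0,2,0,0,0,0,0,0,2,2,0,0,4,4,0,0]
Step 25: insert wkj at [0, 4, 20, 21] -> counters=[5,0,0,0,5,0,2,0,0,2,0,0,0,0,0,0,2,2,0,0,5,5,0,0]
Step 26: delete wkj at [0, 4, 20, 21] -> counters=[4,0,0,0,4,0,2,0,0,2,0,0,0,0,0,0,2,2,0,0,4,4,0,0]
Step 27: insert wkj at [0, 4, 20, 21] -> counters=[5,0,0,0,5,0,2,0,0,2,0,0,0,0,0,0,2,2,0,0,5,5,0,0]
Query vg: check counters[7]=0 counters[12]=0 counters[15]=0 counters[23]=0 -> no

Answer: no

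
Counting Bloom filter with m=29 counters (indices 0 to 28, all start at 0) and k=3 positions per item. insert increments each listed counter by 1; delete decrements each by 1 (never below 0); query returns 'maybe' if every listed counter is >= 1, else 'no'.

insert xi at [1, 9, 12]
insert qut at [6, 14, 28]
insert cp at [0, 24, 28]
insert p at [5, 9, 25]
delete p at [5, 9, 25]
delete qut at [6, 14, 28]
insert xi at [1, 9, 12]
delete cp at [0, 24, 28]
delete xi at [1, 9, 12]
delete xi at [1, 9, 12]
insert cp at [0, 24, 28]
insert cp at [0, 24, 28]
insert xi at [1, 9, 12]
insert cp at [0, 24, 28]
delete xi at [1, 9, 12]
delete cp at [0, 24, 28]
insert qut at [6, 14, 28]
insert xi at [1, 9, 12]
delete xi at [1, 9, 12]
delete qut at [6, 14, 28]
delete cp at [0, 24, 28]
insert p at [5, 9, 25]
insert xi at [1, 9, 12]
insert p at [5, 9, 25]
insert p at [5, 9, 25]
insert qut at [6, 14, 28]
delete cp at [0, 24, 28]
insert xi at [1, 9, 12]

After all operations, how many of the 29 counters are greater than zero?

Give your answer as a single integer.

Answer: 8

Derivation:
Step 1: insert xi at [1, 9, 12] -> counters=[0,1,0,0,0,0,0,0,0,1,0,0,1,0,0,0,0,0,0,0,0,0,0,0,0,0,0,0,0]
Step 2: insert qut at [6, 14, 28] -> counters=[0,1,0,0,0,0,1,0,0,1,0,0,1,0,1,0,0,0,0,0,0,0,0,0,0,0,0,0,1]
Step 3: insert cp at [0, 24, 28] -> counters=[1,1,0,0,0,0,1,0,0,1,0,0,1,0,1,0,0,0,0,0,0,0,0,0,1,0,0,0,2]
Step 4: insert p at [5, 9, 25] -> counters=[1,1,0,0,0,1,1,0,0,2,0,0,1,0,1,0,0,0,0,0,0,0,0,0,1,1,0,0,2]
Step 5: delete p at [5, 9, 25] -> counters=[1,1,0,0,0,0,1,0,0,1,0,0,1,0,1,0,0,0,0,0,0,0,0,0,1,0,0,0,2]
Step 6: delete qut at [6, 14, 28] -> counters=[1,1,0,0,0,0,0,0,0,1,0,0,1,0,0,0,0,0,0,0,0,0,0,0,1,0,0,0,1]
Step 7: insert xi at [1, 9, 12] -> counters=[1,2,0,0,0,0,0,0,0,2,0,0,2,0,0,0,0,0,0,0,0,0,0,0,1,0,0,0,1]
Step 8: delete cp at [0, 24, 28] -> counters=[0,2,0,0,0,0,0,0,0,2,0,0,2,0,0,0,0,0,0,0,0,0,0,0,0,0,0,0,0]
Step 9: delete xi at [1, 9, 12] -> counters=[0,1,0,0,0,0,0,0,0,1,0,0,1,0,0,0,0,0,0,0,0,0,0,0,0,0,0,0,0]
Step 10: delete xi at [1, 9, 12] -> counters=[0,0,0,0,0,0,0,0,0,0,0,0,0,0,0,0,0,0,0,0,0,0,0,0,0,0,0,0,0]
Step 11: insert cp at [0, 24, 28] -> counters=[1,0,0,0,0,0,0,0,0,0,0,0,0,0,0,0,0,0,0,0,0,0,0,0,1,0,0,0,1]
Step 12: insert cp at [0, 24, 28] -> counters=[2,0,0,0,0,0,0,0,0,0,0,0,0,0,0,0,0,0,0,0,0,0,0,0,2,0,0,0,2]
Step 13: insert xi at [1, 9, 12] -> counters=[2,1,0,0,0,0,0,0,0,1,0,0,1,0,0,0,0,0,0,0,0,0,0,0,2,0,0,0,2]
Step 14: insert cp at [0, 24, 28] -> counters=[3,1,0,0,0,0,0,0,0,1,0,0,1,0,0,0,0,0,0,0,0,0,0,0,3,0,0,0,3]
Step 15: delete xi at [1, 9, 12] -> counters=[3,0,0,0,0,0,0,0,0,0,0,0,0,0,0,0,0,0,0,0,0,0,0,0,3,0,0,0,3]
Step 16: delete cp at [0, 24, 28] -> counters=[2,0,0,0,0,0,0,0,0,0,0,0,0,0,0,0,0,0,0,0,0,0,0,0,2,0,0,0,2]
Step 17: insert qut at [6, 14, 28] -> counters=[2,0,0,0,0,0,1,0,0,0,0,0,0,0,1,0,0,0,0,0,0,0,0,0,2,0,0,0,3]
Step 18: insert xi at [1, 9, 12] -> counters=[2,1,0,0,0,0,1,0,0,1,0,0,1,0,1,0,0,0,0,0,0,0,0,0,2,0,0,0,3]
Step 19: delete xi at [1, 9, 12] -> counters=[2,0,0,0,0,0,1,0,0,0,0,0,0,0,1,0,0,0,0,0,0,0,0,0,2,0,0,0,3]
Step 20: delete qut at [6, 14, 28] -> counters=[2,0,0,0,0,0,0,0,0,0,0,0,0,0,0,0,0,0,0,0,0,0,0,0,2,0,0,0,2]
Step 21: delete cp at [0, 24, 28] -> counters=[1,0,0,0,0,0,0,0,0,0,0,0,0,0,0,0,0,0,0,0,0,0,0,0,1,0,0,0,1]
Step 22: insert p at [5, 9, 25] -> counters=[1,0,0,0,0,1,0,0,0,1,0,0,0,0,0,0,0,0,0,0,0,0,0,0,1,1,0,0,1]
Step 23: insert xi at [1, 9, 12] -> counters=[1,1,0,0,0,1,0,0,0,2,0,0,1,0,0,0,0,0,0,0,0,0,0,0,1,1,0,0,1]
Step 24: insert p at [5, 9, 25] -> counters=[1,1,0,0,0,2,0,0,0,3,0,0,1,0,0,0,0,0,0,0,0,0,0,0,1,2,0,0,1]
Step 25: insert p at [5, 9, 25] -> counters=[1,1,0,0,0,3,0,0,0,4,0,0,1,0,0,0,0,0,0,0,0,0,0,0,1,3,0,0,1]
Step 26: insert qut at [6, 14, 28] -> counters=[1,1,0,0,0,3,1,0,0,4,0,0,1,0,1,0,0,0,0,0,0,0,0,0,1,3,0,0,2]
Step 27: delete cp at [0, 24, 28] -> counters=[0,1,0,0,0,3,1,0,0,4,0,0,1,0,1,0,0,0,0,0,0,0,0,0,0,3,0,0,1]
Step 28: insert xi at [1, 9, 12] -> counters=[0,2,0,0,0,3,1,0,0,5,0,0,2,0,1,0,0,0,0,0,0,0,0,0,0,3,0,0,1]
Final counters=[0,2,0,0,0,3,1,0,0,5,0,0,2,0,1,0,0,0,0,0,0,0,0,0,0,3,0,0,1] -> 8 nonzero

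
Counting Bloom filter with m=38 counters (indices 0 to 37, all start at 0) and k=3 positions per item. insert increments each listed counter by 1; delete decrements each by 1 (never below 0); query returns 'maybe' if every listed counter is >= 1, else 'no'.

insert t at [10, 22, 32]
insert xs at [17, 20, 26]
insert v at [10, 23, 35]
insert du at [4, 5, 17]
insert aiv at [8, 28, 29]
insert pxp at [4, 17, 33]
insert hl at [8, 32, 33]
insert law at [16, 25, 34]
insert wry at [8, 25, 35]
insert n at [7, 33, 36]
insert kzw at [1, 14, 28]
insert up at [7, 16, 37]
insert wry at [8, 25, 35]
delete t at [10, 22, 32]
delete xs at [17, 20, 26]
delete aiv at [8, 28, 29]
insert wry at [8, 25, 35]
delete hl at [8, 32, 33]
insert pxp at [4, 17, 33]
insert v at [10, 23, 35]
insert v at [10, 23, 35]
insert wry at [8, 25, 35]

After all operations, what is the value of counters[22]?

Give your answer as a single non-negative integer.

Answer: 0

Derivation:
Step 1: insert t at [10, 22, 32] -> counters=[0,0,0,0,0,0,0,0,0,0,1,0,0,0,0,0,0,0,0,0,0,0,1,0,0,0,0,0,0,0,0,0,1,0,0,0,0,0]
Step 2: insert xs at [17, 20, 26] -> counters=[0,0,0,0,0,0,0,0,0,0,1,0,0,0,0,0,0,1,0,0,1,0,1,0,0,0,1,0,0,0,0,0,1,0,0,0,0,0]
Step 3: insert v at [10, 23, 35] -> counters=[0,0,0,0,0,0,0,0,0,0,2,0,0,0,0,0,0,1,0,0,1,0,1,1,0,0,1,0,0,0,0,0,1,0,0,1,0,0]
Step 4: insert du at [4, 5, 17] -> counters=[0,0,0,0,1,1,0,0,0,0,2,0,0,0,0,0,0,2,0,0,1,0,1,1,0,0,1,0,0,0,0,0,1,0,0,1,0,0]
Step 5: insert aiv at [8, 28, 29] -> counters=[0,0,0,0,1,1,0,0,1,0,2,0,0,0,0,0,0,2,0,0,1,0,1,1,0,0,1,0,1,1,0,0,1,0,0,1,0,0]
Step 6: insert pxp at [4, 17, 33] -> counters=[0,0,0,0,2,1,0,0,1,0,2,0,0,0,0,0,0,3,0,0,1,0,1,1,0,0,1,0,1,1,0,0,1,1,0,1,0,0]
Step 7: insert hl at [8, 32, 33] -> counters=[0,0,0,0,2,1,0,0,2,0,2,0,0,0,0,0,0,3,0,0,1,0,1,1,0,0,1,0,1,1,0,0,2,2,0,1,0,0]
Step 8: insert law at [16, 25, 34] -> counters=[0,0,0,0,2,1,0,0,2,0,2,0,0,0,0,0,1,3,0,0,1,0,1,1,0,1,1,0,1,1,0,0,2,2,1,1,0,0]
Step 9: insert wry at [8, 25, 35] -> counters=[0,0,0,0,2,1,0,0,3,0,2,0,0,0,0,0,1,3,0,0,1,0,1,1,0,2,1,0,1,1,0,0,2,2,1,2,0,0]
Step 10: insert n at [7, 33, 36] -> counters=[0,0,0,0,2,1,0,1,3,0,2,0,0,0,0,0,1,3,0,0,1,0,1,1,0,2,1,0,1,1,0,0,2,3,1,2,1,0]
Step 11: insert kzw at [1, 14, 28] -> counters=[0,1,0,0,2,1,0,1,3,0,2,0,0,0,1,0,1,3,0,0,1,0,1,1,0,2,1,0,2,1,0,0,2,3,1,2,1,0]
Step 12: insert up at [7, 16, 37] -> counters=[0,1,0,0,2,1,0,2,3,0,2,0,0,0,1,0,2,3,0,0,1,0,1,1,0,2,1,0,2,1,0,0,2,3,1,2,1,1]
Step 13: insert wry at [8, 25, 35] -> counters=[0,1,0,0,2,1,0,2,4,0,2,0,0,0,1,0,2,3,0,0,1,0,1,1,0,3,1,0,2,1,0,0,2,3,1,3,1,1]
Step 14: delete t at [10, 22, 32] -> counters=[0,1,0,0,2,1,0,2,4,0,1,0,0,0,1,0,2,3,0,0,1,0,0,1,0,3,1,0,2,1,0,0,1,3,1,3,1,1]
Step 15: delete xs at [17, 20, 26] -> counters=[0,1,0,0,2,1,0,2,4,0,1,0,0,0,1,0,2,2,0,0,0,0,0,1,0,3,0,0,2,1,0,0,1,3,1,3,1,1]
Step 16: delete aiv at [8, 28, 29] -> counters=[0,1,0,0,2,1,0,2,3,0,1,0,0,0,1,0,2,2,0,0,0,0,0,1,0,3,0,0,1,0,0,0,1,3,1,3,1,1]
Step 17: insert wry at [8, 25, 35] -> counters=[0,1,0,0,2,1,0,2,4,0,1,0,0,0,1,0,2,2,0,0,0,0,0,1,0,4,0,0,1,0,0,0,1,3,1,4,1,1]
Step 18: delete hl at [8, 32, 33] -> counters=[0,1,0,0,2,1,0,2,3,0,1,0,0,0,1,0,2,2,0,0,0,0,0,1,0,4,0,0,1,0,0,0,0,2,1,4,1,1]
Step 19: insert pxp at [4, 17, 33] -> counters=[0,1,0,0,3,1,0,2,3,0,1,0,0,0,1,0,2,3,0,0,0,0,0,1,0,4,0,0,1,0,0,0,0,3,1,4,1,1]
Step 20: insert v at [10, 23, 35] -> counters=[0,1,0,0,3,1,0,2,3,0,2,0,0,0,1,0,2,3,0,0,0,0,0,2,0,4,0,0,1,0,0,0,0,3,1,5,1,1]
Step 21: insert v at [10, 23, 35] -> counters=[0,1,0,0,3,1,0,2,3,0,3,0,0,0,1,0,2,3,0,0,0,0,0,3,0,4,0,0,1,0,0,0,0,3,1,6,1,1]
Step 22: insert wry at [8, 25, 35] -> counters=[0,1,0,0,3,1,0,2,4,0,3,0,0,0,1,0,2,3,0,0,0,0,0,3,0,5,0,0,1,0,0,0,0,3,1,7,1,1]
Final counters=[0,1,0,0,3,1,0,2,4,0,3,0,0,0,1,0,2,3,0,0,0,0,0,3,0,5,0,0,1,0,0,0,0,3,1,7,1,1] -> counters[22]=0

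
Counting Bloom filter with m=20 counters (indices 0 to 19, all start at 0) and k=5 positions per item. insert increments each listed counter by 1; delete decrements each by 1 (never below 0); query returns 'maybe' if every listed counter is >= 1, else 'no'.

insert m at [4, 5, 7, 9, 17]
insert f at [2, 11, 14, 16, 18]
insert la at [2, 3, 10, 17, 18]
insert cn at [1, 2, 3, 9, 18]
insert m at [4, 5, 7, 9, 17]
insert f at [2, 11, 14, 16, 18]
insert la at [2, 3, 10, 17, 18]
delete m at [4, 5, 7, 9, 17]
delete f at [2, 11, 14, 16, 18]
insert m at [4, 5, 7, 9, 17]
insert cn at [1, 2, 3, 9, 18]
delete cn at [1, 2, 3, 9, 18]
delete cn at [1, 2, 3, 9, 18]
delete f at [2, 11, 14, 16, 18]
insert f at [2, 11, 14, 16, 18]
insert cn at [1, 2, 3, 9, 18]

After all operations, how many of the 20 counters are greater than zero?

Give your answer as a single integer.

Answer: 13

Derivation:
Step 1: insert m at [4, 5, 7, 9, 17] -> counters=[0,0,0,0,1,1,0,1,0,1,0,0,0,0,0,0,0,1,0,0]
Step 2: insert f at [2, 11, 14, 16, 18] -> counters=[0,0,1,0,1,1,0,1,0,1,0,1,0,0,1,0,1,1,1,0]
Step 3: insert la at [2, 3, 10, 17, 18] -> counters=[0,0,2,1,1,1,0,1,0,1,1,1,0,0,1,0,1,2,2,0]
Step 4: insert cn at [1, 2, 3, 9, 18] -> counters=[0,1,3,2,1,1,0,1,0,2,1,1,0,0,1,0,1,2,3,0]
Step 5: insert m at [4, 5, 7, 9, 17] -> counters=[0,1,3,2,2,2,0,2,0,3,1,1,0,0,1,0,1,3,3,0]
Step 6: insert f at [2, 11, 14, 16, 18] -> counters=[0,1,4,2,2,2,0,2,0,3,1,2,0,0,2,0,2,3,4,0]
Step 7: insert la at [2, 3, 10, 17, 18] -> counters=[0,1,5,3,2,2,0,2,0,3,2,2,0,0,2,0,2,4,5,0]
Step 8: delete m at [4, 5, 7, 9, 17] -> counters=[0,1,5,3,1,1,0,1,0,2,2,2,0,0,2,0,2,3,5,0]
Step 9: delete f at [2, 11, 14, 16, 18] -> counters=[0,1,4,3,1,1,0,1,0,2,2,1,0,0,1,0,1,3,4,0]
Step 10: insert m at [4, 5, 7, 9, 17] -> counters=[0,1,4,3,2,2,0,2,0,3,2,1,0,0,1,0,1,4,4,0]
Step 11: insert cn at [1, 2, 3, 9, 18] -> counters=[0,2,5,4,2,2,0,2,0,4,2,1,0,0,1,0,1,4,5,0]
Step 12: delete cn at [1, 2, 3, 9, 18] -> counters=[0,1,4,3,2,2,0,2,0,3,2,1,0,0,1,0,1,4,4,0]
Step 13: delete cn at [1, 2, 3, 9, 18] -> counters=[0,0,3,2,2,2,0,2,0,2,2,1,0,0,1,0,1,4,3,0]
Step 14: delete f at [2, 11, 14, 16, 18] -> counters=[0,0,2,2,2,2,0,2,0,2,2,0,0,0,0,0,0,4,2,0]
Step 15: insert f at [2, 11, 14, 16, 18] -> counters=[0,0,3,2,2,2,0,2,0,2,2,1,0,0,1,0,1,4,3,0]
Step 16: insert cn at [1, 2, 3, 9, 18] -> counters=[0,1,4,3,2,2,0,2,0,3,2,1,0,0,1,0,1,4,4,0]
Final counters=[0,1,4,3,2,2,0,2,0,3,2,1,0,0,1,0,1,4,4,0] -> 13 nonzero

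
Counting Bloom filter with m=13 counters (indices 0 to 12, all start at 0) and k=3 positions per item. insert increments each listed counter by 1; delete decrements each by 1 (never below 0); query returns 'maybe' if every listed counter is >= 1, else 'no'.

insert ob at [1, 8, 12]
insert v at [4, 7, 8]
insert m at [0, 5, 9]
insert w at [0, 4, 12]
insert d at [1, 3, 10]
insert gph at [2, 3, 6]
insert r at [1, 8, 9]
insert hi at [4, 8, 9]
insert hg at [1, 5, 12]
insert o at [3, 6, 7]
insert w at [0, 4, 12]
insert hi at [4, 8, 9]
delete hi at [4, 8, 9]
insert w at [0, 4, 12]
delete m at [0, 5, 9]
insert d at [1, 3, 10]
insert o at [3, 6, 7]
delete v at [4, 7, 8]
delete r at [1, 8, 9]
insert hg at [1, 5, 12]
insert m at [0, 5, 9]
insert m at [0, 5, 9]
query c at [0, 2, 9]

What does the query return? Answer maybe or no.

Step 1: insert ob at [1, 8, 12] -> counters=[0,1,0,0,0,0,0,0,1,0,0,0,1]
Step 2: insert v at [4, 7, 8] -> counters=[0,1,0,0,1,0,0,1,2,0,0,0,1]
Step 3: insert m at [0, 5, 9] -> counters=[1,1,0,0,1,1,0,1,2,1,0,0,1]
Step 4: insert w at [0, 4, 12] -> counters=[2,1,0,0,2,1,0,1,2,1,0,0,2]
Step 5: insert d at [1, 3, 10] -> counters=[2,2,0,1,2,1,0,1,2,1,1,0,2]
Step 6: insert gph at [2, 3, 6] -> counters=[2,2,1,2,2,1,1,1,2,1,1,0,2]
Step 7: insert r at [1, 8, 9] -> counters=[2,3,1,2,2,1,1,1,3,2,1,0,2]
Step 8: insert hi at [4, 8, 9] -> counters=[2,3,1,2,3,1,1,1,4,3,1,0,2]
Step 9: insert hg at [1, 5, 12] -> counters=[2,4,1,2,3,2,1,1,4,3,1,0,3]
Step 10: insert o at [3, 6, 7] -> counters=[2,4,1,3,3,2,2,2,4,3,1,0,3]
Step 11: insert w at [0, 4, 12] -> counters=[3,4,1,3,4,2,2,2,4,3,1,0,4]
Step 12: insert hi at [4, 8, 9] -> counters=[3,4,1,3,5,2,2,2,5,4,1,0,4]
Step 13: delete hi at [4, 8, 9] -> counters=[3,4,1,3,4,2,2,2,4,3,1,0,4]
Step 14: insert w at [0, 4, 12] -> counters=[4,4,1,3,5,2,2,2,4,3,1,0,5]
Step 15: delete m at [0, 5, 9] -> counters=[3,4,1,3,5,1,2,2,4,2,1,0,5]
Step 16: insert d at [1, 3, 10] -> counters=[3,5,1,4,5,1,2,2,4,2,2,0,5]
Step 17: insert o at [3, 6, 7] -> counters=[3,5,1,5,5,1,3,3,4,2,2,0,5]
Step 18: delete v at [4, 7, 8] -> counters=[3,5,1,5,4,1,3,2,3,2,2,0,5]
Step 19: delete r at [1, 8, 9] -> counters=[3,4,1,5,4,1,3,2,2,1,2,0,5]
Step 20: insert hg at [1, 5, 12] -> counters=[3,5,1,5,4,2,3,2,2,1,2,0,6]
Step 21: insert m at [0, 5, 9] -> counters=[4,5,1,5,4,3,3,2,2,2,2,0,6]
Step 22: insert m at [0, 5, 9] -> counters=[5,5,1,5,4,4,3,2,2,3,2,0,6]
Query c: check counters[0]=5 counters[2]=1 counters[9]=3 -> maybe

Answer: maybe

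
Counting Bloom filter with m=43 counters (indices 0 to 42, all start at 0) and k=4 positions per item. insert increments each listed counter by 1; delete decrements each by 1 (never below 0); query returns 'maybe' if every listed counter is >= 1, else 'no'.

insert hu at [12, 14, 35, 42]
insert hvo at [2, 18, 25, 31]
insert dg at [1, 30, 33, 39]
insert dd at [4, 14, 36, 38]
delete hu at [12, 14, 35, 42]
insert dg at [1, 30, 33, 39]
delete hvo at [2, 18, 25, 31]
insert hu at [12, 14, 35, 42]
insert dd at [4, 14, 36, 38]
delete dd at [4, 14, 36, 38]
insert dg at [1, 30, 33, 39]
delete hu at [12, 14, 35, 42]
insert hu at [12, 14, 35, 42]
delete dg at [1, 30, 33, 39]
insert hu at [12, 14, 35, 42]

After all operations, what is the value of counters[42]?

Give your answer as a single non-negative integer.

Step 1: insert hu at [12, 14, 35, 42] -> counters=[0,0,0,0,0,0,0,0,0,0,0,0,1,0,1,0,0,0,0,0,0,0,0,0,0,0,0,0,0,0,0,0,0,0,0,1,0,0,0,0,0,0,1]
Step 2: insert hvo at [2, 18, 25, 31] -> counters=[0,0,1,0,0,0,0,0,0,0,0,0,1,0,1,0,0,0,1,0,0,0,0,0,0,1,0,0,0,0,0,1,0,0,0,1,0,0,0,0,0,0,1]
Step 3: insert dg at [1, 30, 33, 39] -> counters=[0,1,1,0,0,0,0,0,0,0,0,0,1,0,1,0,0,0,1,0,0,0,0,0,0,1,0,0,0,0,1,1,0,1,0,1,0,0,0,1,0,0,1]
Step 4: insert dd at [4, 14, 36, 38] -> counters=[0,1,1,0,1,0,0,0,0,0,0,0,1,0,2,0,0,0,1,0,0,0,0,0,0,1,0,0,0,0,1,1,0,1,0,1,1,0,1,1,0,0,1]
Step 5: delete hu at [12, 14, 35, 42] -> counters=[0,1,1,0,1,0,0,0,0,0,0,0,0,0,1,0,0,0,1,0,0,0,0,0,0,1,0,0,0,0,1,1,0,1,0,0,1,0,1,1,0,0,0]
Step 6: insert dg at [1, 30, 33, 39] -> counters=[0,2,1,0,1,0,0,0,0,0,0,0,0,0,1,0,0,0,1,0,0,0,0,0,0,1,0,0,0,0,2,1,0,2,0,0,1,0,1,2,0,0,0]
Step 7: delete hvo at [2, 18, 25, 31] -> counters=[0,2,0,0,1,0,0,0,0,0,0,0,0,0,1,0,0,0,0,0,0,0,0,0,0,0,0,0,0,0,2,0,0,2,0,0,1,0,1,2,0,0,0]
Step 8: insert hu at [12, 14, 35, 42] -> counters=[0,2,0,0,1,0,0,0,0,0,0,0,1,0,2,0,0,0,0,0,0,0,0,0,0,0,0,0,0,0,2,0,0,2,0,1,1,0,1,2,0,0,1]
Step 9: insert dd at [4, 14, 36, 38] -> counters=[0,2,0,0,2,0,0,0,0,0,0,0,1,0,3,0,0,0,0,0,0,0,0,0,0,0,0,0,0,0,2,0,0,2,0,1,2,0,2,2,0,0,1]
Step 10: delete dd at [4, 14, 36, 38] -> counters=[0,2,0,0,1,0,0,0,0,0,0,0,1,0,2,0,0,0,0,0,0,0,0,0,0,0,0,0,0,0,2,0,0,2,0,1,1,0,1,2,0,0,1]
Step 11: insert dg at [1, 30, 33, 39] -> counters=[0,3,0,0,1,0,0,0,0,0,0,0,1,0,2,0,0,0,0,0,0,0,0,0,0,0,0,0,0,0,3,0,0,3,0,1,1,0,1,3,0,0,1]
Step 12: delete hu at [12, 14, 35, 42] -> counters=[0,3,0,0,1,0,0,0,0,0,0,0,0,0,1,0,0,0,0,0,0,0,0,0,0,0,0,0,0,0,3,0,0,3,0,0,1,0,1,3,0,0,0]
Step 13: insert hu at [12, 14, 35, 42] -> counters=[0,3,0,0,1,0,0,0,0,0,0,0,1,0,2,0,0,0,0,0,0,0,0,0,0,0,0,0,0,0,3,0,0,3,0,1,1,0,1,3,0,0,1]
Step 14: delete dg at [1, 30, 33, 39] -> counters=[0,2,0,0,1,0,0,0,0,0,0,0,1,0,2,0,0,0,0,0,0,0,0,0,0,0,0,0,0,0,2,0,0,2,0,1,1,0,1,2,0,0,1]
Step 15: insert hu at [12, 14, 35, 42] -> counters=[0,2,0,0,1,0,0,0,0,0,0,0,2,0,3,0,0,0,0,0,0,0,0,0,0,0,0,0,0,0,2,0,0,2,0,2,1,0,1,2,0,0,2]
Final counters=[0,2,0,0,1,0,0,0,0,0,0,0,2,0,3,0,0,0,0,0,0,0,0,0,0,0,0,0,0,0,2,0,0,2,0,2,1,0,1,2,0,0,2] -> counters[42]=2

Answer: 2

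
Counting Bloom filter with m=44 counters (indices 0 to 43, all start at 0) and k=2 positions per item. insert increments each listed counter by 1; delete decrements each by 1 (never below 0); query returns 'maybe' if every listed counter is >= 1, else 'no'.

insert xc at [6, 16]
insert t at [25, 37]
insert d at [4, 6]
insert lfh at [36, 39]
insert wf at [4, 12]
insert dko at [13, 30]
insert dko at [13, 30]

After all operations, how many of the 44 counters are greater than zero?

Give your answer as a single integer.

Step 1: insert xc at [6, 16] -> counters=[0,0,0,0,0,0,1,0,0,0,0,0,0,0,0,0,1,0,0,0,0,0,0,0,0,0,0,0,0,0,0,0,0,0,0,0,0,0,0,0,0,0,0,0]
Step 2: insert t at [25, 37] -> counters=[0,0,0,0,0,0,1,0,0,0,0,0,0,0,0,0,1,0,0,0,0,0,0,0,0,1,0,0,0,0,0,0,0,0,0,0,0,1,0,0,0,0,0,0]
Step 3: insert d at [4, 6] -> counters=[0,0,0,0,1,0,2,0,0,0,0,0,0,0,0,0,1,0,0,0,0,0,0,0,0,1,0,0,0,0,0,0,0,0,0,0,0,1,0,0,0,0,0,0]
Step 4: insert lfh at [36, 39] -> counters=[0,0,0,0,1,0,2,0,0,0,0,0,0,0,0,0,1,0,0,0,0,0,0,0,0,1,0,0,0,0,0,0,0,0,0,0,1,1,0,1,0,0,0,0]
Step 5: insert wf at [4, 12] -> counters=[0,0,0,0,2,0,2,0,0,0,0,0,1,0,0,0,1,0,0,0,0,0,0,0,0,1,0,0,0,0,0,0,0,0,0,0,1,1,0,1,0,0,0,0]
Step 6: insert dko at [13, 30] -> counters=[0,0,0,0,2,0,2,0,0,0,0,0,1,1,0,0,1,0,0,0,0,0,0,0,0,1,0,0,0,0,1,0,0,0,0,0,1,1,0,1,0,0,0,0]
Step 7: insert dko at [13, 30] -> counters=[0,0,0,0,2,0,2,0,0,0,0,0,1,2,0,0,1,0,0,0,0,0,0,0,0,1,0,0,0,0,2,0,0,0,0,0,1,1,0,1,0,0,0,0]
Final counters=[0,0,0,0,2,0,2,0,0,0,0,0,1,2,0,0,1,0,0,0,0,0,0,0,0,1,0,0,0,0,2,0,0,0,0,0,1,1,0,1,0,0,0,0] -> 10 nonzero

Answer: 10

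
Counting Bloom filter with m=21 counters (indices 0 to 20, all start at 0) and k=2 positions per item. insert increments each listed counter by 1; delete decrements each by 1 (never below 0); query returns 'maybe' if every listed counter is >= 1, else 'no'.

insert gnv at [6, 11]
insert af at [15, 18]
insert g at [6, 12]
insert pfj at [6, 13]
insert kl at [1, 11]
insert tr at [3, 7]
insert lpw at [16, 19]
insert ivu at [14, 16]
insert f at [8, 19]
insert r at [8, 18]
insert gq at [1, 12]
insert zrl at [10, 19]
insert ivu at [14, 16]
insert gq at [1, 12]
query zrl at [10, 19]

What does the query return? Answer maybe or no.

Step 1: insert gnv at [6, 11] -> counters=[0,0,0,0,0,0,1,0,0,0,0,1,0,0,0,0,0,0,0,0,0]
Step 2: insert af at [15, 18] -> counters=[0,0,0,0,0,0,1,0,0,0,0,1,0,0,0,1,0,0,1,0,0]
Step 3: insert g at [6, 12] -> counters=[0,0,0,0,0,0,2,0,0,0,0,1,1,0,0,1,0,0,1,0,0]
Step 4: insert pfj at [6, 13] -> counters=[0,0,0,0,0,0,3,0,0,0,0,1,1,1,0,1,0,0,1,0,0]
Step 5: insert kl at [1, 11] -> counters=[0,1,0,0,0,0,3,0,0,0,0,2,1,1,0,1,0,0,1,0,0]
Step 6: insert tr at [3, 7] -> counters=[0,1,0,1,0,0,3,1,0,0,0,2,1,1,0,1,0,0,1,0,0]
Step 7: insert lpw at [16, 19] -> counters=[0,1,0,1,0,0,3,1,0,0,0,2,1,1,0,1,1,0,1,1,0]
Step 8: insert ivu at [14, 16] -> counters=[0,1,0,1,0,0,3,1,0,0,0,2,1,1,1,1,2,0,1,1,0]
Step 9: insert f at [8, 19] -> counters=[0,1,0,1,0,0,3,1,1,0,0,2,1,1,1,1,2,0,1,2,0]
Step 10: insert r at [8, 18] -> counters=[0,1,0,1,0,0,3,1,2,0,0,2,1,1,1,1,2,0,2,2,0]
Step 11: insert gq at [1, 12] -> counters=[0,2,0,1,0,0,3,1,2,0,0,2,2,1,1,1,2,0,2,2,0]
Step 12: insert zrl at [10, 19] -> counters=[0,2,0,1,0,0,3,1,2,0,1,2,2,1,1,1,2,0,2,3,0]
Step 13: insert ivu at [14, 16] -> counters=[0,2,0,1,0,0,3,1,2,0,1,2,2,1,2,1,3,0,2,3,0]
Step 14: insert gq at [1, 12] -> counters=[0,3,0,1,0,0,3,1,2,0,1,2,3,1,2,1,3,0,2,3,0]
Query zrl: check counters[10]=1 counters[19]=3 -> maybe

Answer: maybe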